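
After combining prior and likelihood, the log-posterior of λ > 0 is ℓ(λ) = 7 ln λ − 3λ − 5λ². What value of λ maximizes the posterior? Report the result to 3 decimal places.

ℓ'(λ) = 7/λ − 3 − 10λ. Setting this to zero and multiplying by λ: 10λ² + 3λ − 7 = 0.
λ = (−3 + √(3² + 4·10·7)) / (2·10) = (−3 + √289) / 20 = (−3 + 17)/20 = 7/10.
ℓ''(λ) = −7/λ² − 10 < 0, confirming a maximum.

λ̂_MAP = 0.700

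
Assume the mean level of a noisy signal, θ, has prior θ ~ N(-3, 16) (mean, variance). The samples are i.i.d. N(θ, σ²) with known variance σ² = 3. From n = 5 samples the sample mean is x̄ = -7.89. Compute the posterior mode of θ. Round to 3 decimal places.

θ̂_MAP = -7.713

n = 5, x̄ = -7.89.
For a Normal prior and Normal likelihood with known variance, the posterior is Normal; its mode equals its mean, the precision-weighted average.
Prior precision 1/σ₀² = 1/16 = 0.0625; data precision n/σ² = 5/3.
θ̂ = (0.0625·(-3) + (5/3)·(-7.89)) / (0.0625 + 5/3) = (-13.3375)/(83/48) = -3201/415 ≈ -7.713.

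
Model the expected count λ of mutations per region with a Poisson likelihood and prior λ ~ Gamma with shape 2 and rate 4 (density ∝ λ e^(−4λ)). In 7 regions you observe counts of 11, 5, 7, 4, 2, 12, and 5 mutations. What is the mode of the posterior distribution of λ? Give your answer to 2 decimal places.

Σxᵢ = 11+5+7+4+2+12+5 = 46, with n = 7.
Posterior ∝ λe^(−4λ) · λ^46e^(−7λ) = λ^47e^(−11λ), i.e. Gamma(shape=48, rate=11).
The mode of a Gamma(a, b) with a ≥ 1 (shape–rate) is (a−1)/b = 47/11 ≈ 4.27.

λ̂_MAP = 4.27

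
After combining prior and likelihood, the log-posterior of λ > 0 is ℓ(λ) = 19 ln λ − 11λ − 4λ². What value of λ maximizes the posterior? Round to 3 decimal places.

λ̂_MAP = 1.000

ℓ'(λ) = 19/λ − 11 − 8λ. Setting this to zero and multiplying by λ: 8λ² + 11λ − 19 = 0.
λ = (−11 + √(11² + 4·8·19)) / (2·8) = (−11 + √729) / 16 = (−11 + 27)/16 = 1.
ℓ''(λ) = −19/λ² − 8 < 0, confirming a maximum.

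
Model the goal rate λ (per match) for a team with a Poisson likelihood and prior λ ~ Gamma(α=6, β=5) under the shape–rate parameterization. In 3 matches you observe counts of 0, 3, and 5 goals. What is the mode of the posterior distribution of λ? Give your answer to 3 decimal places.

λ̂_MAP = 1.625

Σxᵢ = 0+3+5 = 8, with n = 3.
Posterior ∝ λ^5e^(−5λ) · λ^8e^(−3λ) = λ^13e^(−8λ), i.e. Gamma(shape=14, rate=8).
The mode of a Gamma(a, b) with a ≥ 1 (shape–rate) is (a−1)/b = 13/8 ≈ 1.625.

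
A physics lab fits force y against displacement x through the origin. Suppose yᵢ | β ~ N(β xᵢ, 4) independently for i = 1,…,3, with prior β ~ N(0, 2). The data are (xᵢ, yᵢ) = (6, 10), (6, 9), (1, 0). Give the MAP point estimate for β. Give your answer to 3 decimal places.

β̂_MAP = 1.520

log p(β | y) = −Σ(yᵢ − βxᵢ)²/(2·4) − β²/(2·2) + const.
Setting the derivative to zero: Σxᵢ(yᵢ − βxᵢ)/4 − β/2 = 0, so β = Σxᵢyᵢ / (Σxᵢ² + σ²/τ²).
Σxᵢyᵢ = 6·10 + 6·9 + 1·0 = 114; Σxᵢ² = 73; σ²/τ² = 2.
β̂_MAP = 114 / (73 + 2) = 114/75 ≈ 1.520.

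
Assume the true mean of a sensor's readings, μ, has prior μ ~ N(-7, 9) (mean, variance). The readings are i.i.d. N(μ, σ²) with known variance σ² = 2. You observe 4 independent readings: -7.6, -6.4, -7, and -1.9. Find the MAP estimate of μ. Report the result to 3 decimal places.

n = 4; x̄ = ((-7.6) + (-6.4) + (-7) + (-1.9))/4 = -22.9/4 = -5.725.
For a Normal prior and Normal likelihood with known variance, the posterior is Normal; its mode equals its mean, the precision-weighted average.
Prior precision 1/σ₀² = 1/9; data precision n/σ² = 4/2 = 2.
μ̂ = ((1/9)·(-7) + 2·(-5.725)) / (1/9 + 2) = (-2201/180)/(19/9) = -2201/380 ≈ -5.792.

μ̂_MAP = -5.792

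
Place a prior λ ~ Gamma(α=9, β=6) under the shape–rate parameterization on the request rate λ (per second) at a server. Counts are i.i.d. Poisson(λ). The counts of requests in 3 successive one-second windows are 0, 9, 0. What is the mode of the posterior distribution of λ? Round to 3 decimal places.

λ̂_MAP = 1.889

Σxᵢ = 0+9+0 = 9, with n = 3.
Posterior ∝ λ^8e^(−6λ) · λ^9e^(−3λ) = λ^17e^(−9λ), i.e. Gamma(shape=18, rate=9).
The mode of a Gamma(a, b) with a ≥ 1 (shape–rate) is (a−1)/b = 17/9 ≈ 1.889.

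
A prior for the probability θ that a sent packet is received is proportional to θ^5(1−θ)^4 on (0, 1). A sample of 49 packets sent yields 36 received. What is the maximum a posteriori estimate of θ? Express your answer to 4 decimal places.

The prior density ∝ θ^5(1−θ)^4 is the kernel of Beta(6, 5).
Data: 36 successes in 49 trials. The binomial likelihood contributes θ^36(1−θ)^13, so the posterior is Beta(6+36, 5+13) = Beta(42, 18).
For Beta(a, b) with a, b > 1 the mode is (a−1)/(a+b−2) = 41/58 ≈ 0.7069.

θ̂_MAP = 0.7069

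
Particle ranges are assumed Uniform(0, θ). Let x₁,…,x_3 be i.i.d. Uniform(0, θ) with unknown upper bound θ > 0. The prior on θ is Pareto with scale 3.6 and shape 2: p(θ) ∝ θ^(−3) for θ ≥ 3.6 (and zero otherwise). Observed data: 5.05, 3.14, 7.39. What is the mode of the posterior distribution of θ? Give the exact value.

θ̂_MAP = 7.39

The Uniform(0, θ) likelihood is θ^(−n) for θ ≥ max(xᵢ), zero otherwise. Here max(xᵢ) = 7.39.
Posterior ∝ θ^(−3) · θ^(−3) = θ^(−6) on θ ≥ max(3.6, 7.39) = 7.39.
This density is strictly decreasing in θ, so the posterior mode lies at the lower boundary of the support.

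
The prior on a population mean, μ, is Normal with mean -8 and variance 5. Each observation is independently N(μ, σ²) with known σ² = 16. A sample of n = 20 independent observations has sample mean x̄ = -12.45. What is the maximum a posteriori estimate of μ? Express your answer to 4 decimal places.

n = 20, x̄ = -12.45.
For a Normal prior and Normal likelihood with known variance, the posterior is Normal; its mode equals its mean, the precision-weighted average.
Prior precision 1/σ₀² = 1/5 = 0.2; data precision n/σ² = 20/16 = 1.25.
μ̂ = (0.2·(-8) + 1.25·(-12.45)) / (0.2 + 1.25) = (-17.1625)/1.45 = -1373/116 ≈ -11.8362.

μ̂_MAP = -11.8362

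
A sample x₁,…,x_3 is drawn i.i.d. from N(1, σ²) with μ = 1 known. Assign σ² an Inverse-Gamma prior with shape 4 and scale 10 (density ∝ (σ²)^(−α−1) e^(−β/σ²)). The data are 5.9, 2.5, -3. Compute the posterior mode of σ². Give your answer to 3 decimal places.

Sum of squared deviations about the known mean: SS = (5.9−1)² + (2.5−1)² + (-3−1)² = 42.26.
The Normal likelihood contributes (σ²)^(−n/2) exp(−SS/(2σ²)), so the posterior is Inverse-Gamma(α + n/2, β + SS/2) = Inverse-Gamma(5.5, 31.13).
The mode of Inverse-Gamma(a, b) is b/(a+1) = 31.13/6.5 ≈ 4.789.

σ̂²_MAP = 4.789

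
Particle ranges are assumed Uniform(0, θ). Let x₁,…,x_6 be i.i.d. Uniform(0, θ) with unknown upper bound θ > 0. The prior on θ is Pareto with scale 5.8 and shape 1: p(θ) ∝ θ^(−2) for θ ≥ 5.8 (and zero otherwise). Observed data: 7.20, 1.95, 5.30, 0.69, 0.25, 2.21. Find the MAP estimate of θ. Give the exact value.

θ̂_MAP = 7.20

The Uniform(0, θ) likelihood is θ^(−n) for θ ≥ max(xᵢ), zero otherwise. Here max(xᵢ) = 7.20.
Posterior ∝ θ^(−2) · θ^(−6) = θ^(−8) on θ ≥ max(5.8, 7.20) = 7.20.
This density is strictly decreasing in θ, so the posterior mode lies at the lower boundary of the support.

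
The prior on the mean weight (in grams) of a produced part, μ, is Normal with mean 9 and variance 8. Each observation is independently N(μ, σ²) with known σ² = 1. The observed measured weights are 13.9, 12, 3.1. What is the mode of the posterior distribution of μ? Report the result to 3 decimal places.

n = 3; x̄ = (13.9 + 12 + 3.1)/3 = 29/3 = 29/3 ≈ 9.6667.
For a Normal prior and Normal likelihood with known variance, the posterior is Normal; its mode equals its mean, the precision-weighted average.
Prior precision 1/σ₀² = 1/8 = 0.125; data precision n/σ² = 3/1 = 3.
μ̂ = (0.125·9 + 3·(29/3)) / (0.125 + 3) = 30.125/3.125 = 9.640.

μ̂_MAP = 9.640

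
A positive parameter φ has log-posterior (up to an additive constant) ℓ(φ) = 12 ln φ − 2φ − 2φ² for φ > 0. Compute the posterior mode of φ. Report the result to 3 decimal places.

ℓ'(φ) = 12/φ − 2 − 4φ. Setting this to zero and multiplying by φ: 4φ² + 2φ − 12 = 0.
φ = (−2 + √(2² + 4·4·12)) / (2·4) = (−2 + √196) / 8 = (−2 + 14)/8 = 3/2.
ℓ''(φ) = −12/φ² − 4 < 0, confirming a maximum.

φ̂_MAP = 1.500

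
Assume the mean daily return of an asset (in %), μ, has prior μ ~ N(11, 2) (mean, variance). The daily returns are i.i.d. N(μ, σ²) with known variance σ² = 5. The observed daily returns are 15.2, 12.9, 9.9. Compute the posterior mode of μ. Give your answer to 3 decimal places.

μ̂_MAP = 11.909

n = 3; x̄ = (15.2 + 12.9 + 9.9)/3 = 38/3 = 38/3 ≈ 12.6667.
For a Normal prior and Normal likelihood with known variance, the posterior is Normal; its mode equals its mean, the precision-weighted average.
Prior precision 1/σ₀² = 1/2 = 0.5; data precision n/σ² = 3/5 = 0.6.
μ̂ = (0.5·11 + 0.6·(38/3)) / (0.5 + 0.6) = 13.1/1.1 = 131/11 ≈ 11.909.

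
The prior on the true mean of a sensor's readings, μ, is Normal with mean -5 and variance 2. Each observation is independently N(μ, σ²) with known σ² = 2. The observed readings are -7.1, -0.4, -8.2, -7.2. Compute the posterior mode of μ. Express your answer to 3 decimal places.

n = 4; x̄ = ((-7.1) + (-0.4) + (-8.2) + (-7.2))/4 = -22.9/4 = -5.725.
For a Normal prior and Normal likelihood with known variance, the posterior is Normal; its mode equals its mean, the precision-weighted average.
Prior precision 1/σ₀² = 1/2 = 0.5; data precision n/σ² = 4/2 = 2.
μ̂ = (0.5·(-5) + 2·(-5.725)) / (0.5 + 2) = (-13.95)/2.5 = -5.580.

μ̂_MAP = -5.580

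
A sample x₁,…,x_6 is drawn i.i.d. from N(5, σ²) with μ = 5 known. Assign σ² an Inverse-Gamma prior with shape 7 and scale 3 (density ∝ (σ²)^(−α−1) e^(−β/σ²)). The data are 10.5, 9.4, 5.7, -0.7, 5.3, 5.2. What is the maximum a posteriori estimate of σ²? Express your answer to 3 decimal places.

Sum of squared deviations about the known mean: SS = (10.5−5)² + (9.4−5)² + (5.7−5)² + (-0.7−5)² + (5.3−5)² + (5.2−5)² = 82.72.
The Normal likelihood contributes (σ²)^(−n/2) exp(−SS/(2σ²)), so the posterior is Inverse-Gamma(α + n/2, β + SS/2) = Inverse-Gamma(10, 44.36).
The mode of Inverse-Gamma(a, b) is b/(a+1) = 44.36/11 ≈ 4.033.

σ̂²_MAP = 4.033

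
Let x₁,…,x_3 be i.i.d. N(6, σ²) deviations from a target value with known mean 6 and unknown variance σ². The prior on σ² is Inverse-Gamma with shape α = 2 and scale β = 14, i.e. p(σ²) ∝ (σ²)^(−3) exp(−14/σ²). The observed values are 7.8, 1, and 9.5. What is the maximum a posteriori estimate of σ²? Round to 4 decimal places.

Sum of squared deviations about the known mean: SS = (7.8−6)² + (1−6)² + (9.5−6)² = 40.49.
The Normal likelihood contributes (σ²)^(−n/2) exp(−SS/(2σ²)), so the posterior is Inverse-Gamma(α + n/2, β + SS/2) = Inverse-Gamma(3.5, 34.245).
The mode of Inverse-Gamma(a, b) is b/(a+1) = 34.245/4.5 ≈ 7.6100.

σ̂²_MAP = 7.6100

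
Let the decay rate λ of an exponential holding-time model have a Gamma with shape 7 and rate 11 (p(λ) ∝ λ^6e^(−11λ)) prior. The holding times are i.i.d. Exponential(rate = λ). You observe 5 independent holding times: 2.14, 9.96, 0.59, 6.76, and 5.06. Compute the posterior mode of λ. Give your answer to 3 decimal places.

λ̂_MAP = 0.310

The Exponential(rate=λ) likelihood is ∝ λ^n e^(−λΣtᵢ). Here n = 5 and Σtᵢ = 2.14 + 9.96 + 0.59 + 6.76 + 5.06 = 24.51.
Posterior ∝ λ^6e^(−11λ) · λ^5e^(−24.51λ) = λ^11e^(−35.51λ), i.e. Gamma(12, 35.51).
Mode = (a−1)/b = 11/35.51 ≈ 0.310.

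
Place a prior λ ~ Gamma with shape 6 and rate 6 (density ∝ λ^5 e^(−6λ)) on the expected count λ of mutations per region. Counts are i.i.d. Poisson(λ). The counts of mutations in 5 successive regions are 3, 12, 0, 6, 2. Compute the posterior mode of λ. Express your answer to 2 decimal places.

λ̂_MAP = 2.55

Σxᵢ = 3+12+0+6+2 = 23, with n = 5.
Posterior ∝ λ^5e^(−6λ) · λ^23e^(−5λ) = λ^28e^(−11λ), i.e. Gamma(shape=29, rate=11).
The mode of a Gamma(a, b) with a ≥ 1 (shape–rate) is (a−1)/b = 28/11 ≈ 2.55.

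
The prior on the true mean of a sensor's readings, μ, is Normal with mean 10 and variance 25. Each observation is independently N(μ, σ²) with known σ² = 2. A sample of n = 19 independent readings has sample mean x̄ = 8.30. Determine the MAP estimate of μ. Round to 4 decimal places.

μ̂_MAP = 8.3071

n = 19, x̄ = 8.30.
For a Normal prior and Normal likelihood with known variance, the posterior is Normal; its mode equals its mean, the precision-weighted average.
Prior precision 1/σ₀² = 1/25 = 0.04; data precision n/σ² = 19/2 = 9.5.
μ̂ = (0.04·10 + 9.5·8.3) / (0.04 + 9.5) = 79.25/9.54 = 7925/954 ≈ 8.3071.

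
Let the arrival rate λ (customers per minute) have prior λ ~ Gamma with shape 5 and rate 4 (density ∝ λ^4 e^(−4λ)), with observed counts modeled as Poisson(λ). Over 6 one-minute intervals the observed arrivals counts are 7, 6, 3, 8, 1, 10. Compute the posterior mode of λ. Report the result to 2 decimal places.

λ̂_MAP = 3.90

Σxᵢ = 7+6+3+8+1+10 = 35, with n = 6.
Posterior ∝ λ^4e^(−4λ) · λ^35e^(−6λ) = λ^39e^(−10λ), i.e. Gamma(shape=40, rate=10).
The mode of a Gamma(a, b) with a ≥ 1 (shape–rate) is (a−1)/b = 39/10 ≈ 3.90.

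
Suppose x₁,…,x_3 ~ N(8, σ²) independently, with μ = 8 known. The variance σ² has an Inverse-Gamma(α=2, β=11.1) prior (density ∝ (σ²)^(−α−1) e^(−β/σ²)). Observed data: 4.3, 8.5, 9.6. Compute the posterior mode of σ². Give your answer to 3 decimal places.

σ̂²_MAP = 4.300

Sum of squared deviations about the known mean: SS = (4.3−8)² + (8.5−8)² + (9.6−8)² = 16.5.
The Normal likelihood contributes (σ²)^(−n/2) exp(−SS/(2σ²)), so the posterior is Inverse-Gamma(α + n/2, β + SS/2) = Inverse-Gamma(3.5, 19.35).
The mode of Inverse-Gamma(a, b) is b/(a+1) = 19.35/4.5 ≈ 4.300.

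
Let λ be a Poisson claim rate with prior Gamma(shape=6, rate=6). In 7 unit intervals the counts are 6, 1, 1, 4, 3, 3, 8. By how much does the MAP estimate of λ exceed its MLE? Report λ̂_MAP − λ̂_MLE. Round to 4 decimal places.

Σxᵢ = 26. Posterior is Gamma(32, 13); MAP = (32−1)/13 = 31/13 ≈ 2.38462.
MLE = x̄ = 26/7 ≈ 3.71429.
Difference = 31/13 − 26/7 = -121/91 ≈ -1.3297.

MAP − MLE = -1.3297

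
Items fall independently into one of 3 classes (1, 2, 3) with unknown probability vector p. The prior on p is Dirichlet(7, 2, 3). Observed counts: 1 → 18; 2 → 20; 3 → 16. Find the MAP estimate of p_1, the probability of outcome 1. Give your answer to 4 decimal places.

The posterior is Dirichlet(αᵢ + nᵢ) = Dirichlet(25, 22, 19).
For a Dirichlet(a₁,…,a_K) with all aᵢ > 1, the mode has j-th component (aⱼ − 1)/(Σaᵢ − K).
Here Σaᵢ = 66 and K = 3, so p_1 = (25 − 1)/(66 − 3) = 24/63 ≈ 0.3810.

MAP estimate: 0.3810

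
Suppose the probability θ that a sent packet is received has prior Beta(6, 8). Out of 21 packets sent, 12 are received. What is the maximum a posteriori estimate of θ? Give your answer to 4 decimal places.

Prior: Beta(6, 8).
Data: 12 successes in 21 trials. The binomial likelihood contributes θ^12(1−θ)^9, so the posterior is Beta(6+12, 8+9) = Beta(18, 17).
For Beta(a, b) with a, b > 1 the mode is (a−1)/(a+b−2) = 17/33 ≈ 0.5152.

θ̂_MAP = 0.5152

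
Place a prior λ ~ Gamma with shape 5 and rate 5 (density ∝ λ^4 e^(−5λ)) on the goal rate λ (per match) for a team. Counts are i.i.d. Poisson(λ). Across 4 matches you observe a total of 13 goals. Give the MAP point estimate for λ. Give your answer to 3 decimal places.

λ̂_MAP = 1.889

Σxᵢ = 13, n = 4.
Posterior ∝ λ^4e^(−5λ) · λ^13e^(−4λ) = λ^17e^(−9λ), i.e. Gamma(shape=18, rate=9).
The mode of a Gamma(a, b) with a ≥ 1 (shape–rate) is (a−1)/b = 17/9 ≈ 1.889.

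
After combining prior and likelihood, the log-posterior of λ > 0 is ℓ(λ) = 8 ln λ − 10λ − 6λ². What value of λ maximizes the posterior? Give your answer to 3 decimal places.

λ̂_MAP = 0.500

ℓ'(λ) = 8/λ − 10 − 12λ. Setting this to zero and multiplying by λ: 12λ² + 10λ − 8 = 0.
λ = (−10 + √(10² + 4·12·8)) / (2·12) = (−10 + √484) / 24 = (−10 + 22)/24 = 1/2.
ℓ''(λ) = −8/λ² − 12 < 0, confirming a maximum.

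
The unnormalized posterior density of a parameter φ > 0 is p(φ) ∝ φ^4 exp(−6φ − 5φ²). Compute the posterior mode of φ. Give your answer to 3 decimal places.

φ̂_MAP = 0.400

ℓ'(φ) = 4/φ − 6 − 10φ. Setting this to zero and multiplying by φ: 10φ² + 6φ − 4 = 0.
φ = (−6 + √(6² + 4·10·4)) / (2·10) = (−6 + √196) / 20 = (−6 + 14)/20 = 2/5.
ℓ''(φ) = −4/φ² − 10 < 0, confirming a maximum.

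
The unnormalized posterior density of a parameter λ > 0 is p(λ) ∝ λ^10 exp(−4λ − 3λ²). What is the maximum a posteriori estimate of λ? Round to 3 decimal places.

λ̂_MAP = 1.000

ℓ'(λ) = 10/λ − 4 − 6λ. Setting this to zero and multiplying by λ: 6λ² + 4λ − 10 = 0.
λ = (−4 + √(4² + 4·6·10)) / (2·6) = (−4 + √256) / 12 = (−4 + 16)/12 = 1.
ℓ''(λ) = −10/λ² − 6 < 0, confirming a maximum.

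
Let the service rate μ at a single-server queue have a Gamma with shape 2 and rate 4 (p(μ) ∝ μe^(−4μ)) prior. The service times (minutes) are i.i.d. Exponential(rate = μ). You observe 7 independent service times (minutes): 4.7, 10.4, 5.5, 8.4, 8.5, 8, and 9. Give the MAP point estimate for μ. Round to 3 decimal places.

μ̂_MAP = 0.137

The Exponential(rate=μ) likelihood is ∝ μ^n e^(−μΣtᵢ). Here n = 7 and Σtᵢ = 4.7 + 10.4 + 5.5 + 8.4 + 8.5 + 8 + 9 = 54.5.
Posterior ∝ μe^(−4μ) · μ^7e^(−54.5μ) = μ^8e^(−58.5μ), i.e. Gamma(9, 58.5).
Mode = (a−1)/b = 8/58.5 ≈ 0.137.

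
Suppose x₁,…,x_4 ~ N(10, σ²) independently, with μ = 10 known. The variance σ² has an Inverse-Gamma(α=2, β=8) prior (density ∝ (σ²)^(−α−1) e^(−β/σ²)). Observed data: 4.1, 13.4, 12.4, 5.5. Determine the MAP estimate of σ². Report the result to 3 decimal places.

σ̂²_MAP = 8.838

Sum of squared deviations about the known mean: SS = (4.1−10)² + (13.4−10)² + (12.4−10)² + (5.5−10)² = 72.38.
The Normal likelihood contributes (σ²)^(−n/2) exp(−SS/(2σ²)), so the posterior is Inverse-Gamma(α + n/2, β + SS/2) = Inverse-Gamma(4, 44.19).
The mode of Inverse-Gamma(a, b) is b/(a+1) = 44.19/5 ≈ 8.838.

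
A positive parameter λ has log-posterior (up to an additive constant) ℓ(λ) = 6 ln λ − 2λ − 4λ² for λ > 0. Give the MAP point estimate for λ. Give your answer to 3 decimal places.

ℓ'(λ) = 6/λ − 2 − 8λ. Setting this to zero and multiplying by λ: 8λ² + 2λ − 6 = 0.
λ = (−2 + √(2² + 4·8·6)) / (2·8) = (−2 + √196) / 16 = (−2 + 14)/16 = 3/4.
ℓ''(λ) = −6/λ² − 8 < 0, confirming a maximum.

λ̂_MAP = 0.750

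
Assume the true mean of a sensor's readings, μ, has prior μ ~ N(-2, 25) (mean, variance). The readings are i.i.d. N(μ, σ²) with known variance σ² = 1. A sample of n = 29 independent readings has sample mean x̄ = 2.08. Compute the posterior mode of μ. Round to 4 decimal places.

μ̂_MAP = 2.0744

n = 29, x̄ = 2.08.
For a Normal prior and Normal likelihood with known variance, the posterior is Normal; its mode equals its mean, the precision-weighted average.
Prior precision 1/σ₀² = 1/25 = 0.04; data precision n/σ² = 29/1 = 29.
μ̂ = (0.04·(-2) + 29·2.08) / (0.04 + 29) = 60.24/29.04 = 251/121 ≈ 2.0744.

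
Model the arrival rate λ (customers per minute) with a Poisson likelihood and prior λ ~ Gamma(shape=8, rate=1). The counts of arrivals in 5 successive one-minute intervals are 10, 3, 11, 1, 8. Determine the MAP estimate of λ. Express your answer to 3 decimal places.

λ̂_MAP = 6.667

Σxᵢ = 10+3+11+1+8 = 33, with n = 5.
Posterior ∝ λ^7e^(−1λ) · λ^33e^(−5λ) = λ^40e^(−6λ), i.e. Gamma(shape=41, rate=6).
The mode of a Gamma(a, b) with a ≥ 1 (shape–rate) is (a−1)/b = 40/6 ≈ 6.667.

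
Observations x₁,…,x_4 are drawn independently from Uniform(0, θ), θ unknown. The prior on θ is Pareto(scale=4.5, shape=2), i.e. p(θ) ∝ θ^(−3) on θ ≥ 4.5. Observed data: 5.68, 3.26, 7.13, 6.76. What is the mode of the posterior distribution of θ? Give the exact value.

θ̂_MAP = 7.13

The Uniform(0, θ) likelihood is θ^(−n) for θ ≥ max(xᵢ), zero otherwise. Here max(xᵢ) = 7.13.
Posterior ∝ θ^(−3) · θ^(−4) = θ^(−7) on θ ≥ max(4.5, 7.13) = 7.13.
This density is strictly decreasing in θ, so the posterior mode lies at the lower boundary of the support.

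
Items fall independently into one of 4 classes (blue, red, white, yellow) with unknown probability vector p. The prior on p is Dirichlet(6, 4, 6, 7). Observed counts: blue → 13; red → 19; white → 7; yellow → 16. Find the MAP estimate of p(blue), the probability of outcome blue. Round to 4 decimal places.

MAP estimate of p(blue) = 0.2432

The posterior is Dirichlet(αᵢ + nᵢ) = Dirichlet(19, 23, 13, 23).
For a Dirichlet(a₁,…,a_K) with all aᵢ > 1, the mode has j-th component (aⱼ − 1)/(Σaᵢ − K).
Here Σaᵢ = 78 and K = 4, so p(blue) = (19 − 1)/(78 − 4) = 18/74 ≈ 0.2432.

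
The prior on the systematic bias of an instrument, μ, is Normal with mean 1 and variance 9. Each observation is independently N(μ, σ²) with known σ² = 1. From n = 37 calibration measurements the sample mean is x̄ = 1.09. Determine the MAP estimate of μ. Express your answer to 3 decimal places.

μ̂_MAP = 1.090

n = 37, x̄ = 1.09.
For a Normal prior and Normal likelihood with known variance, the posterior is Normal; its mode equals its mean, the precision-weighted average.
Prior precision 1/σ₀² = 1/9; data precision n/σ² = 37/1 = 37.
μ̂ = ((1/9)·1 + 37·1.09) / (1/9 + 37) = (36397/900)/(334/9) = 36397/33400 ≈ 1.090.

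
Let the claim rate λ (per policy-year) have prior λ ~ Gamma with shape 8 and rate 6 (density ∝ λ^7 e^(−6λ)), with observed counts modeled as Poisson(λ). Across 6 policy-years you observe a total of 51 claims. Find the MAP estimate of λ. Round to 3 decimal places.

λ̂_MAP = 4.833

Σxᵢ = 51, n = 6.
Posterior ∝ λ^7e^(−6λ) · λ^51e^(−6λ) = λ^58e^(−12λ), i.e. Gamma(shape=59, rate=12).
The mode of a Gamma(a, b) with a ≥ 1 (shape–rate) is (a−1)/b = 58/12 ≈ 4.833.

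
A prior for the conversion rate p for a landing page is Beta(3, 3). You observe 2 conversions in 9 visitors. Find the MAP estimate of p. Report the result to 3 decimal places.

p̂_MAP = 0.308

Prior: Beta(3, 3).
Data: 2 successes in 9 trials. The binomial likelihood contributes p^2(1−p)^7, so the posterior is Beta(3+2, 3+7) = Beta(5, 10).
For Beta(a, b) with a, b > 1 the mode is (a−1)/(a+b−2) = 4/13 ≈ 0.308.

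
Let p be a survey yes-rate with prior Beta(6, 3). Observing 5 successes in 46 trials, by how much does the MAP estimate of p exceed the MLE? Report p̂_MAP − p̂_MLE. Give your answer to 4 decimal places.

Posterior is Beta(11, 44); MAP = (11−1)/(55−2) = 10/53 ≈ 0.18868.
MLE ignores the prior: p̂_MLE = k/n = 5/46 ≈ 0.10870.
Difference = 10/53 − 5/46 = 195/2438 ≈ 0.0800.

MAP − MLE = 0.0800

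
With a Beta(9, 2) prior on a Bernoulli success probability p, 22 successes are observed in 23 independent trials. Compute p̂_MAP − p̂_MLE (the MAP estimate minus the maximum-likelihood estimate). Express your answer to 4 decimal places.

MAP − MLE = -0.0190

Posterior is Beta(31, 3); MAP = (31−1)/(34−2) = 30/32 ≈ 0.93750.
MLE ignores the prior: p̂_MLE = k/n = 22/23 ≈ 0.95652.
Difference = 30/32 − 22/23 = -7/368 ≈ -0.0190.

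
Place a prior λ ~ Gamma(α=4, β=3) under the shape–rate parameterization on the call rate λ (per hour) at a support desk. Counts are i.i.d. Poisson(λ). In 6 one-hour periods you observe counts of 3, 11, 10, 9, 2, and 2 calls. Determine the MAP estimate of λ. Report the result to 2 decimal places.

λ̂_MAP = 4.44

Σxᵢ = 3+11+10+9+2+2 = 37, with n = 6.
Posterior ∝ λ^3e^(−3λ) · λ^37e^(−6λ) = λ^40e^(−9λ), i.e. Gamma(shape=41, rate=9).
The mode of a Gamma(a, b) with a ≥ 1 (shape–rate) is (a−1)/b = 40/9 ≈ 4.44.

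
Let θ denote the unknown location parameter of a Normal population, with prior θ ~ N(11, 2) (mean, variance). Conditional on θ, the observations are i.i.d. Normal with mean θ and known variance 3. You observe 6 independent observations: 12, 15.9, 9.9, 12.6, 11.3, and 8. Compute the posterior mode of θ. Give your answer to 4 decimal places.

θ̂_MAP = 11.4933

n = 6; x̄ = (12 + 15.9 + 9.9 + 12.6 + 11.3 + 8)/6 = 69.7/6 = 697/60 ≈ 11.6167.
For a Normal prior and Normal likelihood with known variance, the posterior is Normal; its mode equals its mean, the precision-weighted average.
Prior precision 1/σ₀² = 1/2 = 0.5; data precision n/σ² = 6/3 = 2.
θ̂ = (0.5·11 + 2·(697/60)) / (0.5 + 2) = (431/15)/2.5 = 862/75 ≈ 11.4933.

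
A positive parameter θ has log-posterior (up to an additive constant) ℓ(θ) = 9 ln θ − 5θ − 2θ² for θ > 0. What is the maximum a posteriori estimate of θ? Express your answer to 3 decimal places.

ℓ'(θ) = 9/θ − 5 − 4θ. Setting this to zero and multiplying by θ: 4θ² + 5θ − 9 = 0.
θ = (−5 + √(5² + 4·4·9)) / (2·4) = (−5 + √169) / 8 = (−5 + 13)/8 = 1.
ℓ''(θ) = −9/θ² − 4 < 0, confirming a maximum.

θ̂_MAP = 1.000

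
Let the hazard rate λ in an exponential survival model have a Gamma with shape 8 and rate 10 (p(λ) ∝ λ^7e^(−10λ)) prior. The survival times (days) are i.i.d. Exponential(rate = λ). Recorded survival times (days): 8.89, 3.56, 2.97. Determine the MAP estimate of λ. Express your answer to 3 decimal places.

The Exponential(rate=λ) likelihood is ∝ λ^n e^(−λΣtᵢ). Here n = 3 and Σtᵢ = 8.89 + 3.56 + 2.97 = 15.42.
Posterior ∝ λ^7e^(−10λ) · λ^3e^(−15.42λ) = λ^10e^(−25.42λ), i.e. Gamma(11, 25.42).
Mode = (a−1)/b = 10/25.42 ≈ 0.393.

λ̂_MAP = 0.393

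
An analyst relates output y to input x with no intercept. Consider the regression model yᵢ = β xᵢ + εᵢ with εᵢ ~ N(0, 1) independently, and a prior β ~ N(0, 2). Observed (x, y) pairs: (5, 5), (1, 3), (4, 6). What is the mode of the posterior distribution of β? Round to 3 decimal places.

log p(β | y) = −Σ(yᵢ − βxᵢ)²/(2·1) − β²/(2·2) + const.
Setting the derivative to zero: Σxᵢ(yᵢ − βxᵢ)/1 − β/2 = 0, so β = Σxᵢyᵢ / (Σxᵢ² + σ²/τ²).
Σxᵢyᵢ = 5·5 + 1·3 + 4·6 = 52; Σxᵢ² = 42; σ²/τ² = 0.5.
β̂_MAP = 52 / (42 + 0.5) = 52/42.5 ≈ 1.224.

β̂_MAP = 1.224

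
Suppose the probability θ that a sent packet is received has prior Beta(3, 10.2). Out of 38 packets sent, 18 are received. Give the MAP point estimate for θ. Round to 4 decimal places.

Prior: Beta(3, 10.2).
Data: 18 successes in 38 trials. The binomial likelihood contributes θ^18(1−θ)^20, so the posterior is Beta(3+18, 10.2+20) = Beta(21, 30.2).
For Beta(a, b) with a, b > 1 the mode is (a−1)/(a+b−2) = 20/49.2 ≈ 0.4065.

θ̂_MAP = 0.4065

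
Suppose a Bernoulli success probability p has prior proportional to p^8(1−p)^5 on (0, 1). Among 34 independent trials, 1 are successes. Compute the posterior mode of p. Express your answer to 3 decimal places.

The prior density ∝ p^8(1−p)^5 is the kernel of Beta(9, 6).
Data: 1 success in 34 trials. The binomial likelihood contributes p(1−p)^33, so the posterior is Beta(9+1, 6+33) = Beta(10, 39).
For Beta(a, b) with a, b > 1 the mode is (a−1)/(a+b−2) = 9/47 ≈ 0.191.

p̂_MAP = 0.191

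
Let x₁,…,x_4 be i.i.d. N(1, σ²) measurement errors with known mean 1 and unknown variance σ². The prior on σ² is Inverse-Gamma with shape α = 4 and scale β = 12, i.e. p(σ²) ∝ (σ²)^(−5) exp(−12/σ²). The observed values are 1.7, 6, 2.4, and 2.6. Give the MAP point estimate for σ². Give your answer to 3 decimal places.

σ̂²_MAP = 3.858

Sum of squared deviations about the known mean: SS = (1.7−1)² + (6−1)² + (2.4−1)² + (2.6−1)² = 30.01.
The Normal likelihood contributes (σ²)^(−n/2) exp(−SS/(2σ²)), so the posterior is Inverse-Gamma(α + n/2, β + SS/2) = Inverse-Gamma(6, 27.005).
The mode of Inverse-Gamma(a, b) is b/(a+1) = 27.005/7 ≈ 3.858.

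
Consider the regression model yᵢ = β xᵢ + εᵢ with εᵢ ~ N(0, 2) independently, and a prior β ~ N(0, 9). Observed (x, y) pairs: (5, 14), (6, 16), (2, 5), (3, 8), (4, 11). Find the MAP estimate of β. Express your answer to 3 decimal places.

log p(β | y) = −Σ(yᵢ − βxᵢ)²/(2·2) − β²/(2·9) + const.
Setting the derivative to zero: Σxᵢ(yᵢ − βxᵢ)/2 − β/9 = 0, so β = Σxᵢyᵢ / (Σxᵢ² + σ²/τ²).
Σxᵢyᵢ = 5·14 + 6·16 + 2·5 + 3·8 + 4·11 = 244; Σxᵢ² = 90; σ²/τ² = 2/9.
β̂_MAP = 244 / (90 + 2/9) = 244/(812/9) = 549/203 ≈ 2.704.

β̂_MAP = 2.704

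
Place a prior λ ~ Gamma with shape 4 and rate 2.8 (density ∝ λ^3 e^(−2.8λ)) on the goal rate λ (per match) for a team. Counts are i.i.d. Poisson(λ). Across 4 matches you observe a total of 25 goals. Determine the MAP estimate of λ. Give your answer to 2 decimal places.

Σxᵢ = 25, n = 4.
Posterior ∝ λ^3e^(−2.8λ) · λ^25e^(−4λ) = λ^28e^(−6.8λ), i.e. Gamma(shape=29, rate=6.8).
The mode of a Gamma(a, b) with a ≥ 1 (shape–rate) is (a−1)/b = 28/6.8 ≈ 4.12.

λ̂_MAP = 4.12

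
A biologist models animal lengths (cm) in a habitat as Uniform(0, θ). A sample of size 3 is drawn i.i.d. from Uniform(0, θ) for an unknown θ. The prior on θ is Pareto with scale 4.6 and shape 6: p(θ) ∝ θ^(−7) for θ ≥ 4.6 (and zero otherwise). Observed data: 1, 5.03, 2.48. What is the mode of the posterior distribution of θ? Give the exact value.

θ̂_MAP = 5.03

The Uniform(0, θ) likelihood is θ^(−n) for θ ≥ max(xᵢ), zero otherwise. Here max(xᵢ) = 5.03.
Posterior ∝ θ^(−7) · θ^(−3) = θ^(−10) on θ ≥ max(4.6, 5.03) = 5.03.
This density is strictly decreasing in θ, so the posterior mode lies at the lower boundary of the support.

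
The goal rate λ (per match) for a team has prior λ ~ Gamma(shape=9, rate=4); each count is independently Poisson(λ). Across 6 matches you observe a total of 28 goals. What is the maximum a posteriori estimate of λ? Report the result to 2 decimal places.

λ̂_MAP = 3.60

Σxᵢ = 28, n = 6.
Posterior ∝ λ^8e^(−4λ) · λ^28e^(−6λ) = λ^36e^(−10λ), i.e. Gamma(shape=37, rate=10).
The mode of a Gamma(a, b) with a ≥ 1 (shape–rate) is (a−1)/b = 36/10 ≈ 3.60.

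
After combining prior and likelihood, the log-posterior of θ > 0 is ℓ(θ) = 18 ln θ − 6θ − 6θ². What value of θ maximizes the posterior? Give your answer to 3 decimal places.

θ̂_MAP = 1.000

ℓ'(θ) = 18/θ − 6 − 12θ. Setting this to zero and multiplying by θ: 12θ² + 6θ − 18 = 0.
θ = (−6 + √(6² + 4·12·18)) / (2·12) = (−6 + √900) / 24 = (−6 + 30)/24 = 1.
ℓ''(θ) = −18/θ² − 12 < 0, confirming a maximum.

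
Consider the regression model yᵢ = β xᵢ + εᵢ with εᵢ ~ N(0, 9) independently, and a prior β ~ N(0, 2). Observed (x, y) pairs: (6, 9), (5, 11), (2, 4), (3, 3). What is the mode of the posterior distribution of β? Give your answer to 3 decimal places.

log p(β | y) = −Σ(yᵢ − βxᵢ)²/(2·9) − β²/(2·2) + const.
Setting the derivative to zero: Σxᵢ(yᵢ − βxᵢ)/9 − β/2 = 0, so β = Σxᵢyᵢ / (Σxᵢ² + σ²/τ²).
Σxᵢyᵢ = 6·9 + 5·11 + 2·4 + 3·3 = 126; Σxᵢ² = 74; σ²/τ² = 4.5.
β̂_MAP = 126 / (74 + 4.5) = 126/78.5 ≈ 1.605.

β̂_MAP = 1.605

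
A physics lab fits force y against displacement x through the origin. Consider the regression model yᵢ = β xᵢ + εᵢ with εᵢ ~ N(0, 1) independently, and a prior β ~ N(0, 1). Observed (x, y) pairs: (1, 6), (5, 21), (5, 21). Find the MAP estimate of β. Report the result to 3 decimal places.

β̂_MAP = 4.154

log p(β | y) = −Σ(yᵢ − βxᵢ)²/(2·1) − β²/(2·1) + const.
Setting the derivative to zero: Σxᵢ(yᵢ − βxᵢ)/1 − β/1 = 0, so β = Σxᵢyᵢ / (Σxᵢ² + σ²/τ²).
Σxᵢyᵢ = 1·6 + 5·21 + 5·21 = 216; Σxᵢ² = 51; σ²/τ² = 1.
β̂_MAP = 216 / (51 + 1) = 216/52 ≈ 4.154.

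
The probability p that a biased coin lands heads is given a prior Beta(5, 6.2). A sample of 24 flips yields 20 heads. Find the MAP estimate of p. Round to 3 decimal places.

p̂_MAP = 0.723

Prior: Beta(5, 6.2).
Data: 20 successes in 24 trials. The binomial likelihood contributes p^20(1−p)^4, so the posterior is Beta(5+20, 6.2+4) = Beta(25, 10.2).
For Beta(a, b) with a, b > 1 the mode is (a−1)/(a+b−2) = 24/33.2 ≈ 0.723.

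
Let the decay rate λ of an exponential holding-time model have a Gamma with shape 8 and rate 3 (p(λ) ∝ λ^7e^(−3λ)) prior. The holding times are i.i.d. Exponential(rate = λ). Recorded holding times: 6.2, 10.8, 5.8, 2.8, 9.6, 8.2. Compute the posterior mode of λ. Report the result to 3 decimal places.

The Exponential(rate=λ) likelihood is ∝ λ^n e^(−λΣtᵢ). Here n = 6 and Σtᵢ = 6.2 + 10.8 + 5.8 + 2.8 + 9.6 + 8.2 = 43.4.
Posterior ∝ λ^7e^(−3λ) · λ^6e^(−43.4λ) = λ^13e^(−46.4λ), i.e. Gamma(14, 46.4).
Mode = (a−1)/b = 13/46.4 ≈ 0.280.

λ̂_MAP = 0.280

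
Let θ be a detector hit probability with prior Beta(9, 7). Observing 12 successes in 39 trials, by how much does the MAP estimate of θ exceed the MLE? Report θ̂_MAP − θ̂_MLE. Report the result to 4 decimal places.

MAP − MLE = 0.0697

Posterior is Beta(21, 34); MAP = (21−1)/(55−2) = 20/53 ≈ 0.37736.
MLE ignores the prior: θ̂_MLE = k/n = 12/39 ≈ 0.30769.
Difference = 20/53 − 12/39 = 48/689 ≈ 0.0697.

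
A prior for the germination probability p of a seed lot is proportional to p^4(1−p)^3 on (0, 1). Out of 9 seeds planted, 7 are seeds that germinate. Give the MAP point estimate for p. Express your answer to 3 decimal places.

p̂_MAP = 0.688

The prior density ∝ p^4(1−p)^3 is the kernel of Beta(5, 4).
Data: 7 successes in 9 trials. The binomial likelihood contributes p^7(1−p)^2, so the posterior is Beta(5+7, 4+2) = Beta(12, 6).
For Beta(a, b) with a, b > 1 the mode is (a−1)/(a+b−2) = 11/16 ≈ 0.688.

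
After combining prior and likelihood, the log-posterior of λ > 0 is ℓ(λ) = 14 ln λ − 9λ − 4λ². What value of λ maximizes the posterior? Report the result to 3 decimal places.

λ̂_MAP = 0.875

ℓ'(λ) = 14/λ − 9 − 8λ. Setting this to zero and multiplying by λ: 8λ² + 9λ − 14 = 0.
λ = (−9 + √(9² + 4·8·14)) / (2·8) = (−9 + √529) / 16 = (−9 + 23)/16 = 7/8.
ℓ''(λ) = −14/λ² − 8 < 0, confirming a maximum.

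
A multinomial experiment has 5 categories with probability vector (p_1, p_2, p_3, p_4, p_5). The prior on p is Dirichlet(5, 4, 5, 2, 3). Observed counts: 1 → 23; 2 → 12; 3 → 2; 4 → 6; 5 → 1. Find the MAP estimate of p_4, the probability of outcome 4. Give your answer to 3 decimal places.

MAP estimate: 0.121

The posterior is Dirichlet(αᵢ + nᵢ) = Dirichlet(28, 16, 7, 8, 4).
For a Dirichlet(a₁,…,a_K) with all aᵢ > 1, the mode has j-th component (aⱼ − 1)/(Σaᵢ − K).
Here Σaᵢ = 63 and K = 5, so p_4 = (8 − 1)/(63 − 5) = 7/58 ≈ 0.121.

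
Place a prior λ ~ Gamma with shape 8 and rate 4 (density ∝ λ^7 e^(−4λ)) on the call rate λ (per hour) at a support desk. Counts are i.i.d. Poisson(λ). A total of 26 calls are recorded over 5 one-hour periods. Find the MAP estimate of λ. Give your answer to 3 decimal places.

λ̂_MAP = 3.667

Σxᵢ = 26, n = 5.
Posterior ∝ λ^7e^(−4λ) · λ^26e^(−5λ) = λ^33e^(−9λ), i.e. Gamma(shape=34, rate=9).
The mode of a Gamma(a, b) with a ≥ 1 (shape–rate) is (a−1)/b = 33/9 ≈ 3.667.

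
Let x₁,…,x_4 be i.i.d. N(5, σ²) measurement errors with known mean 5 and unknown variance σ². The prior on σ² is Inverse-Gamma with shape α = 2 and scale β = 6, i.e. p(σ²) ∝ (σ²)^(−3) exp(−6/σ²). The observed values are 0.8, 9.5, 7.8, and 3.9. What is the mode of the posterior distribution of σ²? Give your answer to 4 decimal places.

σ̂²_MAP = 5.8940

Sum of squared deviations about the known mean: SS = (0.8−5)² + (9.5−5)² + (7.8−5)² + (3.9−5)² = 46.94.
The Normal likelihood contributes (σ²)^(−n/2) exp(−SS/(2σ²)), so the posterior is Inverse-Gamma(α + n/2, β + SS/2) = Inverse-Gamma(4, 29.47).
The mode of Inverse-Gamma(a, b) is b/(a+1) = 29.47/5 ≈ 5.8940.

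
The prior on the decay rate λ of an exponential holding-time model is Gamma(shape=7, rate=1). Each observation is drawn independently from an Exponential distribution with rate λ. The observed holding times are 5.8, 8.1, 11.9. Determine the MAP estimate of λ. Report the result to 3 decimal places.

λ̂_MAP = 0.336

The Exponential(rate=λ) likelihood is ∝ λ^n e^(−λΣtᵢ). Here n = 3 and Σtᵢ = 5.8 + 8.1 + 11.9 = 25.8.
Posterior ∝ λ^6e^(−1λ) · λ^3e^(−25.8λ) = λ^9e^(−26.8λ), i.e. Gamma(10, 26.8).
Mode = (a−1)/b = 9/26.8 ≈ 0.336.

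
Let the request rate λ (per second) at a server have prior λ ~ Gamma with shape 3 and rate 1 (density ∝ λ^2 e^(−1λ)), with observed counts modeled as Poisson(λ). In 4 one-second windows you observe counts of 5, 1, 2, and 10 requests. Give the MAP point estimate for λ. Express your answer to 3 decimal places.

λ̂_MAP = 4.000

Σxᵢ = 5+1+2+10 = 18, with n = 4.
Posterior ∝ λ^2e^(−1λ) · λ^18e^(−4λ) = λ^20e^(−5λ), i.e. Gamma(shape=21, rate=5).
The mode of a Gamma(a, b) with a ≥ 1 (shape–rate) is (a−1)/b = 20/5 ≈ 4.000.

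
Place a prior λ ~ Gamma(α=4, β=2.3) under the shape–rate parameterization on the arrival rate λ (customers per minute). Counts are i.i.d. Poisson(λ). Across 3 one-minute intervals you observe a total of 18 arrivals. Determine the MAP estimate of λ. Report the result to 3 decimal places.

λ̂_MAP = 3.962

Σxᵢ = 18, n = 3.
Posterior ∝ λ^3e^(−2.3λ) · λ^18e^(−3λ) = λ^21e^(−5.3λ), i.e. Gamma(shape=22, rate=5.3).
The mode of a Gamma(a, b) with a ≥ 1 (shape–rate) is (a−1)/b = 21/5.3 ≈ 3.962.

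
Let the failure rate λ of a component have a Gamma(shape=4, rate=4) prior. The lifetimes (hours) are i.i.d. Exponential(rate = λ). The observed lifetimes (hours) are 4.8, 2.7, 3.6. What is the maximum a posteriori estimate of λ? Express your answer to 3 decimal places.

The Exponential(rate=λ) likelihood is ∝ λ^n e^(−λΣtᵢ). Here n = 3 and Σtᵢ = 4.8 + 2.7 + 3.6 = 11.1.
Posterior ∝ λ^3e^(−4λ) · λ^3e^(−11.1λ) = λ^6e^(−15.1λ), i.e. Gamma(7, 15.1).
Mode = (a−1)/b = 6/15.1 ≈ 0.397.

λ̂_MAP = 0.397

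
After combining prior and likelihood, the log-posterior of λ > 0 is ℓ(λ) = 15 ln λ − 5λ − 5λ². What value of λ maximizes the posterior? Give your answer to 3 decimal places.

λ̂_MAP = 1.000

ℓ'(λ) = 15/λ − 5 − 10λ. Setting this to zero and multiplying by λ: 10λ² + 5λ − 15 = 0.
λ = (−5 + √(5² + 4·10·15)) / (2·10) = (−5 + √625) / 20 = (−5 + 25)/20 = 1.
ℓ''(λ) = −15/λ² − 10 < 0, confirming a maximum.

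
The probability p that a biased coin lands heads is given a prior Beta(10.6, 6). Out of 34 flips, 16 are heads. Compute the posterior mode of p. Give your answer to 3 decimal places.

Prior: Beta(10.6, 6).
Data: 16 successes in 34 trials. The binomial likelihood contributes p^16(1−p)^18, so the posterior is Beta(10.6+16, 6+18) = Beta(26.6, 24).
For Beta(a, b) with a, b > 1 the mode is (a−1)/(a+b−2) = 25.6/48.6 ≈ 0.527.

p̂_MAP = 0.527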